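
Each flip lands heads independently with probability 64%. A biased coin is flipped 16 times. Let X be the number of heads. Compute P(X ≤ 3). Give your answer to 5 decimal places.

0.00028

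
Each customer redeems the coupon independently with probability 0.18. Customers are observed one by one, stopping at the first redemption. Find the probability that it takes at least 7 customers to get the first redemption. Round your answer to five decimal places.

Y = number of customers to the first success; geometric, p = 0.18.
P(Y > 6) = P(first 6 all fail) = (1−p)^6 = 0.3040067

0.30401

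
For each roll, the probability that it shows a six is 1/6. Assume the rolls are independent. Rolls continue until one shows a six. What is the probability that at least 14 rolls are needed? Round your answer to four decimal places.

Y = number of rolls to the first success; geometric, p = 0.166667.
P(Y > 13) = P(first 13 all fail) = (1−p)^13 = 0.093464

0.0935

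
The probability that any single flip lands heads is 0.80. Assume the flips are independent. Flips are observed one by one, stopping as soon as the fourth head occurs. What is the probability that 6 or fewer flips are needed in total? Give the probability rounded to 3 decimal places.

Finishing within 6 flips ⇔ at least 4 successes in the first 6. With X ~ Binomial(6, 0.80), P(Y ≤ 6) = 1 − P(X ≤ 3).
  k=0: C(6,0)·0.80^0·0.20^6 = 0.00006
  k=1: C(6,1)·0.80^1·0.20^5 = 0.00154
  k=2: C(6,2)·0.80^2·0.20^4 = 0.01536
  k=3: C(6,3)·0.80^3·0.20^3 = 0.08192
1 − 0.09888 = 0.90112

0.901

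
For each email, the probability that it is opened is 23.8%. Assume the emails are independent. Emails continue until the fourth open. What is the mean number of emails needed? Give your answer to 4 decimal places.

Y = total emails until the fourth success; negative binomial with r=4, p=0.238.
E[Y] = r / p = 4 / 0.238 = 16.806723

16.8067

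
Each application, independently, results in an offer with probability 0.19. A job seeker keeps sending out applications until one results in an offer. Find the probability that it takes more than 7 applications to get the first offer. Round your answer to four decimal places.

0.2288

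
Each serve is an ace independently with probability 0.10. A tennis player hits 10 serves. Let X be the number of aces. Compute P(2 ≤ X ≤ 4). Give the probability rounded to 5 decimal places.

0.26227

X ~ Binomial(10, 0.10); P(2 ≤ X ≤ 4) = Σ C(10,k) p^k (1−p)^(10−k) over k:
  k=2: C(10,2)·0.10^2·0.90^8 = 0.1937102
  k=3: C(10,3)·0.10^3·0.90^7 = 0.0573956
  k=4: C(10,4)·0.10^4·0.90^6 = 0.0111603
Total = 0.2622661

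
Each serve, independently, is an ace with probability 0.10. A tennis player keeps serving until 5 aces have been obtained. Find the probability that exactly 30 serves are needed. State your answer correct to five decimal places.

0.01705

Y = trial on which the fifth success occurs; negative binomial, r=5, p=0.10.
P(Y=30) = C(29,4) · p^5 · (1−p)^25
= 23751 · 1e-05 · 0.07179 = 0.0170508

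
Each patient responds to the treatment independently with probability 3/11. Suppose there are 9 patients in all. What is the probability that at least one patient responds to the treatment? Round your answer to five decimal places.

P(at least one) = 1 − P(none) = 1 − (1 − 0.272727)^9
= 1 − 0.0569214 = 0.9430786

0.94308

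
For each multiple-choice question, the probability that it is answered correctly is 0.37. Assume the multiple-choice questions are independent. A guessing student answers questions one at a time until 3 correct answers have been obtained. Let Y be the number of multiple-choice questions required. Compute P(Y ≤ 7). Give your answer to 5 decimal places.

Finishing within 7 multiple-choice questions ⇔ at least 3 successes in the first 7. With X ~ Binomial(7, 0.37), P(Y ≤ 7) = 1 − P(X ≤ 2).
  k=0: C(7,0)·0.37^0·0.63^7 = 0.0393898
  k=1: C(7,1)·0.37^1·0.63^6 = 0.1619359
  k=2: C(7,2)·0.37^2·0.63^5 = 0.2853156
1 − 0.4866413 = 0.5133587

0.51336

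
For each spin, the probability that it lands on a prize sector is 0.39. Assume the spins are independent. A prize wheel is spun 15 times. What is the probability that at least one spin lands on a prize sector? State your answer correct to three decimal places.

P(at least one) = 1 − P(none) = 1 − (1 − 0.39)^15
= 1 − 0.00060 = 0.99940

0.999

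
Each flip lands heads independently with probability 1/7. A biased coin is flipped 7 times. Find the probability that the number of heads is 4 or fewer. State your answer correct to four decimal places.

0.9990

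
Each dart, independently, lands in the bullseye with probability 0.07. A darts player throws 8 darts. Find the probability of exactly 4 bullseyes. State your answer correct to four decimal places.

X ~ Binomial(n=8, p=0.07).
P(X=4) = C(8,4) · p^4 · (1−p)^4
= 70 · 2.401e-05 · 0.74805 = 0.001257

0.0013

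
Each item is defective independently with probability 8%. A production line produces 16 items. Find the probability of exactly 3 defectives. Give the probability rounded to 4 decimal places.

X ~ Binomial(n=16, p=0.08).
P(X=3) = C(16,3) · p^3 · (1−p)^13
= 560 · 0.000512 · 0.33825 = 0.096984

0.0970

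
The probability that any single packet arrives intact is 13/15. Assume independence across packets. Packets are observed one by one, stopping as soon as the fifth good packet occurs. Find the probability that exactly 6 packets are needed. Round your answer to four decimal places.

0.3260

Y = trial on which the fifth success occurs; negative binomial, r=5, p=0.866667.
P(Y=6) = C(5,4) · p^5 · (1−p)^1
= 5 · 0.48895 · 0.13333 = 0.325964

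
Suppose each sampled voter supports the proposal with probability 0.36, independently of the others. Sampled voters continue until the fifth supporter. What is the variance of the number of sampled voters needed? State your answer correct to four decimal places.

24.6914

Y = total sampled voters until the fifth success; negative binomial with r=5, p=0.36.
Var(Y) = r(1−p)/p² = 5·0.64 / 0.36² = 24.691358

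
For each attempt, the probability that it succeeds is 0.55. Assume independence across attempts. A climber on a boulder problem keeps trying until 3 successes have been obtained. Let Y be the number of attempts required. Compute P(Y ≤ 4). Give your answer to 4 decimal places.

Finishing within 4 attempts ⇔ at least 3 successes in the first 4. With X ~ Binomial(4, 0.55), P(Y ≤ 4) = 1 − P(X ≤ 2).
  k=0: C(4,0)·0.55^0·0.45^4 = 0.041006
  k=1: C(4,1)·0.55^1·0.45^3 = 0.200475
  k=2: C(4,2)·0.55^2·0.45^2 = 0.367538
1 − 0.609019 = 0.390981

0.3910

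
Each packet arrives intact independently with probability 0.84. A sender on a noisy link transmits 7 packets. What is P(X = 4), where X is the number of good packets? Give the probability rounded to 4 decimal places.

0.0714

X ~ Binomial(n=7, p=0.84).
P(X=4) = C(7,4) · p^4 · (1−p)^3
= 35 · 0.49787 · 0.004096 = 0.071375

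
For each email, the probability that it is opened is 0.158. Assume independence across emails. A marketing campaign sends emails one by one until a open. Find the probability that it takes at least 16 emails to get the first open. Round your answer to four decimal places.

0.0758

Y = number of emails to the first success; geometric, p = 0.158.
P(Y > 15) = P(first 15 all fail) = (1−p)^15 = 0.075802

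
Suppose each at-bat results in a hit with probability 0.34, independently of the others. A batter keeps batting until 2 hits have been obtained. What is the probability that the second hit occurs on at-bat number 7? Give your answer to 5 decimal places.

0.08686

Y = trial on which the second success occurs; negative binomial, r=2, p=0.34.
P(Y=7) = C(6,1) · p^2 · (1−p)^5
= 6 · 0.1156 · 0.12523 = 0.0868618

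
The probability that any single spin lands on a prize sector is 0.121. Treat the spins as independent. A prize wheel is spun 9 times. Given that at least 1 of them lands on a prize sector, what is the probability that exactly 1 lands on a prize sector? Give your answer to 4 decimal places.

0.5651

X ~ Binomial(9, 0.121). Want P(X=1 | X≥1) = P(X=1) / P(X≥1).
P(X=1) = C(9,1)·0.121^1·0.879^8 = 0.388096
P(X≥1) = 1 − 0.313256 = 0.686744
Ratio = 0.388096 / 0.686744 = 0.565125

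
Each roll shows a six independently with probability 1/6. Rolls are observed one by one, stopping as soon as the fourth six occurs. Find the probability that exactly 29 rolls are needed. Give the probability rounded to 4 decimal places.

0.0265

Y = trial on which the fourth success occurs; negative binomial, r=4, p=0.166667.
P(Y=29) = C(28,3) · p^4 · (1−p)^25
= 3276 · 0.0007716 · 0.010483 = 0.026498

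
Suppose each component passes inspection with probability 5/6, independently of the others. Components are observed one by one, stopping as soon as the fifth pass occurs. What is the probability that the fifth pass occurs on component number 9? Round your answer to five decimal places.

Y = trial on which the fifth success occurs; negative binomial, r=5, p=0.833333.
P(Y=9) = C(8,4) · p^5 · (1−p)^4
= 70 · 0.40188 · 0.0007716 = 0.0217064

0.02171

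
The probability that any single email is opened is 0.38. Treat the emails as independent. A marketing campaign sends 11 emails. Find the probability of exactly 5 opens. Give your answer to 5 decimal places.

X ~ Binomial(n=11, p=0.38).
P(X=5) = C(11,5) · p^5 · (1−p)^6
= 462 · 0.0079235 · 0.0568 = 0.2079266

0.20793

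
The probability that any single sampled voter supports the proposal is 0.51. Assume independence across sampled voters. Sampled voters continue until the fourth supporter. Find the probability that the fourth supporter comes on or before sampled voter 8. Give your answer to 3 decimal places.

Finishing within 8 sampled voters ⇔ at least 4 successes in the first 8. With X ~ Binomial(8, 0.51), P(Y ≤ 8) = 1 − P(X ≤ 3).
  k=0: C(8,0)·0.51^0·0.49^8 = 0.00332
  k=1: C(8,1)·0.51^1·0.49^7 = 0.02767
  k=2: C(8,2)·0.51^2·0.49^6 = 0.10080
  k=3: C(8,3)·0.51^3·0.49^5 = 0.20984
1 − 0.34163 = 0.65837

0.658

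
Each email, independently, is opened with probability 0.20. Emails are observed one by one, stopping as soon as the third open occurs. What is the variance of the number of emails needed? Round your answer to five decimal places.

Y = total emails until the third success; negative binomial with r=3, p=0.20.
Var(Y) = r(1−p)/p² = 3·0.80 / 0.20² = 60.0000000

60.00000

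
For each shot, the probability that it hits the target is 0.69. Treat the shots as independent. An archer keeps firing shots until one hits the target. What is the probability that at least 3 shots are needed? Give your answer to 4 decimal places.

0.0961

Y = number of shots to the first success; geometric, p = 0.69.
P(Y > 2) = P(first 2 all fail) = (1−p)^2 = 0.096100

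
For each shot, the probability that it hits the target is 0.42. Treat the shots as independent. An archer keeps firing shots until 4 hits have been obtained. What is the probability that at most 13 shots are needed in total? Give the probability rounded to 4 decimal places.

Finishing within 13 shots ⇔ at least 4 successes in the first 13. With X ~ Binomial(13, 0.42), P(Y ≤ 13) = 1 − P(X ≤ 3).
  k=0: C(13,0)·0.42^0·0.58^13 = 0.000841
  k=1: C(13,1)·0.42^1·0.58^12 = 0.007913
  k=2: C(13,2)·0.42^2·0.58^11 = 0.034380
  k=3: C(13,3)·0.42^3·0.58^10 = 0.091284
1 − 0.134417 = 0.865583

0.8656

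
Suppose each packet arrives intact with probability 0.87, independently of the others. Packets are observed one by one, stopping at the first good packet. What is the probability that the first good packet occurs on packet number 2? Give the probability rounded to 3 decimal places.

0.113

Geometric (trials to first success), p = 0.87.
P(Y = 2) = (1−p)^1 · p = 0.13 · 0.87 = 0.11310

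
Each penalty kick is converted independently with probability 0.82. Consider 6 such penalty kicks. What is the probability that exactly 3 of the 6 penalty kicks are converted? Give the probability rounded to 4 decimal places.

X ~ Binomial(n=6, p=0.82).
P(X=3) = C(6,3) · p^3 · (1−p)^3
= 20 · 0.55137 · 0.005832 = 0.064312

0.0643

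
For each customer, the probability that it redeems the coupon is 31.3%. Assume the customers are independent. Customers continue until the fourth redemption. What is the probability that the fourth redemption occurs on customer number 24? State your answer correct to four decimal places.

Y = trial on which the fourth success occurs; negative binomial, r=4, p=0.313.
P(Y=24) = C(23,3) · p^4 · (1−p)^20
= 1771 · 0.0095979 · 0.00054845 = 0.009322

0.0093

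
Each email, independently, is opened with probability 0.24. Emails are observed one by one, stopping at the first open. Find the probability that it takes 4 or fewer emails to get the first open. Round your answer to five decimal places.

Y = number of emails to the first success; geometric, p = 0.24.
P(Y ≤ 4) = 1 − (1−p)^4 = 1 − 0.3336218 = 0.6663782

0.66638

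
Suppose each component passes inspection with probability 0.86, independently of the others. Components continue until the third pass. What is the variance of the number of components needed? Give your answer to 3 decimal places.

Y = total components until the third success; negative binomial with r=3, p=0.86.
Var(Y) = r(1−p)/p² = 3·0.14 / 0.86² = 0.56787

0.568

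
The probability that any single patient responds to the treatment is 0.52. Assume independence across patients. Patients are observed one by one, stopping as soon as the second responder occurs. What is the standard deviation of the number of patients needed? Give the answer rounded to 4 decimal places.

Y = total patients until the second success; negative binomial with r=2, p=0.52.
SD(Y) = √[r(1−p)/p²] = √(3.550296) = 1.884223

1.8842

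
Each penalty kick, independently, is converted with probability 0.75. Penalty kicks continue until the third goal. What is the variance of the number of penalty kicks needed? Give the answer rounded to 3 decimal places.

1.333

Y = total penalty kicks until the third success; negative binomial with r=3, p=0.75.
Var(Y) = r(1−p)/p² = 3·0.25 / 0.75² = 1.33333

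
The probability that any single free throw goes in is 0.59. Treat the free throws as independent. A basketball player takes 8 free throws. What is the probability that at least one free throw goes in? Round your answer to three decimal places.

0.999

P(at least one) = 1 − P(none) = 1 − (1 − 0.59)^8
= 1 − 0.00080 = 0.99920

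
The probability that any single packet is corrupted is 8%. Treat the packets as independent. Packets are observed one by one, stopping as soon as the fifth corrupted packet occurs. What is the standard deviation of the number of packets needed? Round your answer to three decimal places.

26.810

Y = total packets until the fifth success; negative binomial with r=5, p=0.08.
SD(Y) = √[r(1−p)/p²] = √(718.75000) = 26.80951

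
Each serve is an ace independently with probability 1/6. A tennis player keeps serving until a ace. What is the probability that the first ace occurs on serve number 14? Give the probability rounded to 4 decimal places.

0.0156

Geometric (trials to first success), p = 0.166667.
P(Y = 14) = (1−p)^13 · p = 0.093464 · 0.166667 = 0.015577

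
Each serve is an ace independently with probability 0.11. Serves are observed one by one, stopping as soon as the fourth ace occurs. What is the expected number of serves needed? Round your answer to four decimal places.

36.3636

Y = total serves until the fourth success; negative binomial with r=4, p=0.11.
E[Y] = r / p = 4 / 0.11 = 36.363636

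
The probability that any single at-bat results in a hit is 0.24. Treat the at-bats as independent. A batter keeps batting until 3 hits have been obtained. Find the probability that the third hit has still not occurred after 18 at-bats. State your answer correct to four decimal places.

0.1570

Needing more than 18 at-bats ⇔ fewer than 3 successes in the first 18. With X ~ Binomial(18, 0.24), P(Y > 18) = P(X ≤ 2).
  k=0: C(18,0)·0.24^0·0.76^18 = 0.007156
  k=1: C(18,1)·0.24^1·0.76^17 = 0.040674
  k=2: C(18,2)·0.24^2·0.76^16 = 0.109177
P(X ≤ 2) = 0.157006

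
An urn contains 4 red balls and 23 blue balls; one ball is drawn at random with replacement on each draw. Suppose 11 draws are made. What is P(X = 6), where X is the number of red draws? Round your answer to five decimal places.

0.00219

X ~ Binomial(n=11, p=0.148148).
P(X=6) = C(11,6) · p^6 · (1−p)^5
= 462 · 1.0572e-05 · 0.44856 = 0.0021910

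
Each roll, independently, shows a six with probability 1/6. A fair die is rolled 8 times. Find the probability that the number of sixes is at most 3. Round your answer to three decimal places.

0.969

X ~ Binomial(8, 0.166667); P(X ≤ 3) = Σ C(8,k) p^k (1−p)^(8−k) over k:
  k=0: C(8,0)·0.166667^0·0.833333^8 = 0.23257
  k=1: C(8,1)·0.166667^1·0.833333^7 = 0.37211
  k=2: C(8,2)·0.166667^2·0.833333^6 = 0.26048
  k=3: C(8,3)·0.166667^3·0.833333^5 = 0.10419
Total = 0.96934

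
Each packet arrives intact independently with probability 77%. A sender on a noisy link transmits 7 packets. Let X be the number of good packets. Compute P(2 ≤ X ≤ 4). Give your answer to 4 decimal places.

X ~ Binomial(7, 0.77); P(2 ≤ X ≤ 4) = Σ C(7,k) p^k (1−p)^(7−k) over k:
  k=2: C(7,2)·0.77^2·0.23^5 = 0.008014
  k=3: C(7,3)·0.77^3·0.23^4 = 0.044715
  k=4: C(7,4)·0.77^4·0.23^3 = 0.149697
Total = 0.202426

0.2024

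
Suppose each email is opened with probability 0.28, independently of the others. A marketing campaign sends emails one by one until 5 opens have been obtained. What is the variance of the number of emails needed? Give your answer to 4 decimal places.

Y = total emails until the fifth success; negative binomial with r=5, p=0.28.
Var(Y) = r(1−p)/p² = 5·0.72 / 0.28² = 45.918367

45.9184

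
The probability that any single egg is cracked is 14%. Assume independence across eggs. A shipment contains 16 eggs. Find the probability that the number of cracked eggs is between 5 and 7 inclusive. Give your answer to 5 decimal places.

X ~ Binomial(16, 0.14); P(5 ≤ X ≤ 7) = Σ C(16,k) p^k (1−p)^(16−k) over k:
  k=5: C(16,5)·0.14^5·0.86^11 = 0.0447101
  k=6: C(16,6)·0.14^6·0.86^10 = 0.0133437
  k=7: C(16,7)·0.14^7·0.86^9 = 0.0031032
Total = 0.0611570

0.06116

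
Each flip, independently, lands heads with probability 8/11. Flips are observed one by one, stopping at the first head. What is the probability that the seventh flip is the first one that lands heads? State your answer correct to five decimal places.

Geometric (trials to first success), p = 0.727273.
P(Y = 7) = (1−p)^6 · p = 0.0004115 · 0.727273 = 0.0002993

0.00030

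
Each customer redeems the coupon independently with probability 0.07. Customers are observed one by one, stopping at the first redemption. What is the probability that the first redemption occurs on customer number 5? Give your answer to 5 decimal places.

Geometric (trials to first success), p = 0.07.
P(Y = 5) = (1−p)^4 · p = 0.74805 · 0.07 = 0.0523636

0.05236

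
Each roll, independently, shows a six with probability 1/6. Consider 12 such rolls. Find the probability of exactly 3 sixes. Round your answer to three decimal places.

0.197

X ~ Binomial(n=12, p=0.166667).
P(X=3) = C(12,3) · p^3 · (1−p)^9
= 220 · 0.0046296 · 0.19381 = 0.19740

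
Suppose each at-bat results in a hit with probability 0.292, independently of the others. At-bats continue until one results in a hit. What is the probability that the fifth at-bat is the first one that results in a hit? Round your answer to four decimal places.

0.0734

Geometric (trials to first success), p = 0.292.
P(Y = 5) = (1−p)^4 · p = 0.25127 · 0.292 = 0.073370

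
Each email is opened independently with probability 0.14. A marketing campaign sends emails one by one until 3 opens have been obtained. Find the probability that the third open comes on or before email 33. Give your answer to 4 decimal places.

0.8596

Finishing within 33 emails ⇔ at least 3 successes in the first 33. With X ~ Binomial(33, 0.14), P(Y ≤ 33) = 1 − P(X ≤ 2).
  k=0: C(33,0)·0.14^0·0.86^33 = 0.006894
  k=1: C(33,1)·0.14^1·0.86^32 = 0.037033
  k=2: C(33,2)·0.14^2·0.86^31 = 0.096459
1 − 0.140386 = 0.859614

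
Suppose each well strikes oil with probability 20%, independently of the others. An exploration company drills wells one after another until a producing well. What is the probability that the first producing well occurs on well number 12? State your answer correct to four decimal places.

0.0172

Geometric (trials to first success), p = 0.20.
P(Y = 12) = (1−p)^11 · p = 0.085899 · 0.20 = 0.017180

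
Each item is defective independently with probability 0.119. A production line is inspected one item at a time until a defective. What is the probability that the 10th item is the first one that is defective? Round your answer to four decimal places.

0.0380

Geometric (trials to first success), p = 0.119.
P(Y = 10) = (1−p)^9 · p = 0.31973 · 0.119 = 0.038048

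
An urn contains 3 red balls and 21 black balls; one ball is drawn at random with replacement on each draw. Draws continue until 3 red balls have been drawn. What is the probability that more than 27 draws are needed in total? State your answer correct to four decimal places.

0.3267

Needing more than 27 draws ⇔ fewer than 3 successes in the first 27. With X ~ Binomial(27, 0.125), P(Y > 27) = P(X ≤ 2).
  k=0: C(27,0)·0.125^0·0.875^27 = 0.027178
  k=1: C(27,1)·0.125^1·0.875^26 = 0.104829
  k=2: C(27,2)·0.125^2·0.875^25 = 0.194683
P(X ≤ 2) = 0.326691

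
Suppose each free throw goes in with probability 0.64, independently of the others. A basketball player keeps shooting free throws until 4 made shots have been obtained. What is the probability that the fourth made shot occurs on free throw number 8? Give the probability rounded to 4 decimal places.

Y = trial on which the fourth success occurs; negative binomial, r=4, p=0.64.
P(Y=8) = C(7,3) · p^4 · (1−p)^4
= 35 · 0.16777 · 0.016796 = 0.098627

0.0986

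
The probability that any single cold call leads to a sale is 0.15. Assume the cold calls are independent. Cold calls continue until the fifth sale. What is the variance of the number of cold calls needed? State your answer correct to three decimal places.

188.889

Y = total cold calls until the fifth success; negative binomial with r=5, p=0.15.
Var(Y) = r(1−p)/p² = 5·0.85 / 0.15² = 188.88889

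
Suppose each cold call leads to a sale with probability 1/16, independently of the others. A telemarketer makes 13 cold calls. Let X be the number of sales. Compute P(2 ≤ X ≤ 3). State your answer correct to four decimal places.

X ~ Binomial(13, 0.0625); P(2 ≤ X ≤ 3) = Σ C(13,k) p^k (1−p)^(13−k) over k:
  k=2: C(13,2)·0.0625^2·0.9375^11 = 0.149809
  k=3: C(13,3)·0.0625^3·0.9375^10 = 0.036620
Total = 0.186429

0.1864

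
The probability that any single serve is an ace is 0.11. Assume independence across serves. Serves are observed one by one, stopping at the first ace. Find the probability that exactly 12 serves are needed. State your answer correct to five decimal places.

0.03053

Geometric (trials to first success), p = 0.11.
P(Y = 12) = (1−p)^11 · p = 0.27752 · 0.11 = 0.0305269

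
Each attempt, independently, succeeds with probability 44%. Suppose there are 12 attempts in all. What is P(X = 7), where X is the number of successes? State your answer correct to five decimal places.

0.13926

X ~ Binomial(n=12, p=0.44).
P(X=7) = C(12,7) · p^7 · (1−p)^5
= 792 · 0.0031928 · 0.055073 = 0.1392625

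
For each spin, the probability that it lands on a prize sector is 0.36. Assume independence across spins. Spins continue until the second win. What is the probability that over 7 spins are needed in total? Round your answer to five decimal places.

0.21715

Needing more than 7 spins ⇔ fewer than 2 successes in the first 7. With X ~ Binomial(7, 0.36), P(Y > 7) = P(X ≤ 1).
  k=0: C(7,0)·0.36^0·0.64^7 = 0.0439805
  k=1: C(7,1)·0.36^1·0.64^6 = 0.1731731
P(X ≤ 1) = 0.2171535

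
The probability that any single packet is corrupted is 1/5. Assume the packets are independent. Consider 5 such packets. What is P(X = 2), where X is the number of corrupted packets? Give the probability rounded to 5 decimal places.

X ~ Binomial(n=5, p=0.20).
P(X=2) = C(5,2) · p^2 · (1−p)^3
= 10 · 0.04 · 0.512 = 0.2048000

0.20480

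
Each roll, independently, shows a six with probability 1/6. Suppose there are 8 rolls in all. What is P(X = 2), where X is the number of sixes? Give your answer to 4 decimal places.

X ~ Binomial(n=8, p=0.166667).
P(X=2) = C(8,2) · p^2 · (1−p)^6
= 28 · 0.027778 · 0.3349 = 0.260476

0.2605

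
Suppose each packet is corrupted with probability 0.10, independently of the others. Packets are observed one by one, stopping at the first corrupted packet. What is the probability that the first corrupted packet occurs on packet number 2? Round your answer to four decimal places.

Geometric (trials to first success), p = 0.10.
P(Y = 2) = (1−p)^1 · p = 0.9 · 0.10 = 0.090000

0.0900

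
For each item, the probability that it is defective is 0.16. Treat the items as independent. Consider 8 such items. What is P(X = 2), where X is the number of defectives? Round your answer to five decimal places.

X ~ Binomial(n=8, p=0.16).
P(X=2) = C(8,2) · p^2 · (1−p)^6
= 28 · 0.0256 · 0.3513 = 0.2518104

0.25181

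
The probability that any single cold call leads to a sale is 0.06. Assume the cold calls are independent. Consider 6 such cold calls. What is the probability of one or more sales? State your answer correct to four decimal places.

P(at least one) = 1 − P(none) = 1 − (1 − 0.06)^6
= 1 − 0.689870 = 0.310130

0.3101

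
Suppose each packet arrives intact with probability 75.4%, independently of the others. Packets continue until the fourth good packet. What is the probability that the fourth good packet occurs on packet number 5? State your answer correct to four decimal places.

Y = trial on which the fourth success occurs; negative binomial, r=4, p=0.754.
P(Y=5) = C(4,3) · p^4 · (1−p)^1
= 4 · 0.32321 · 0.246 = 0.318039

0.3180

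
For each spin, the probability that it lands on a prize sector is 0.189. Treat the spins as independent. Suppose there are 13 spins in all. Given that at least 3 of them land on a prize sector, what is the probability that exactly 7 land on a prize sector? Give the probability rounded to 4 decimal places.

X ~ Binomial(13, 0.189). Want P(X=7 | X≥3) = P(X=7) / P(X≥3).
P(X=7) = C(13,7)·0.189^7·0.811^6 = 0.004206
P(X≥3) = 1 − 0.065655 − 0.198909 − 0.278130 = 0.457305
Ratio = 0.004206 / 0.457305 = 0.009197

0.0092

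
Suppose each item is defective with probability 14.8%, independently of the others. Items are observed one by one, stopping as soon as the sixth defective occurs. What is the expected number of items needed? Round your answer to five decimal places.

Y = total items until the sixth success; negative binomial with r=6, p=0.148.
E[Y] = r / p = 6 / 0.148 = 40.5405405

40.54054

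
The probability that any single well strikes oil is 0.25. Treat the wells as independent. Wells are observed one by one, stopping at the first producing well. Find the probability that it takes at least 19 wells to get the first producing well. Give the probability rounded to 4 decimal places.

Y = number of wells to the first success; geometric, p = 0.25.
P(Y > 18) = P(first 18 all fail) = (1−p)^18 = 0.005638

0.0056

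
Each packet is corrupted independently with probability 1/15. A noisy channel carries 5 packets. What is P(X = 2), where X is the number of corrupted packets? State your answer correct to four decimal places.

0.0361

X ~ Binomial(n=5, p=0.066667).
P(X=2) = C(5,2) · p^2 · (1−p)^3
= 10 · 0.0044444 · 0.81304 = 0.036135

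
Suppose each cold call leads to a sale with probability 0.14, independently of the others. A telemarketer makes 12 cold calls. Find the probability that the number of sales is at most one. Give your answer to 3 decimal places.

X ~ Binomial(12, 0.14); P(X ≤ 1) = Σ C(12,k) p^k (1−p)^(12−k) over k:
  k=0: C(12,0)·0.14^0·0.86^12 = 0.16367
  k=1: C(12,1)·0.14^1·0.86^11 = 0.31974
Total = 0.48341

0.483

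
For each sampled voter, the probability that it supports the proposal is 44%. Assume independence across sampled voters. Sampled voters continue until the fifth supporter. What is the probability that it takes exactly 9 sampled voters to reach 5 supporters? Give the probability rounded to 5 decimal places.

0.11353

Y = trial on which the fifth success occurs; negative binomial, r=5, p=0.44.
P(Y=9) = C(8,4) · p^5 · (1−p)^4
= 70 · 0.016492 · 0.098345 = 0.1135308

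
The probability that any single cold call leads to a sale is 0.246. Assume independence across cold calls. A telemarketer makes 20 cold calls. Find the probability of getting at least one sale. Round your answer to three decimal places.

P(at least one) = 1 − P(none) = 1 − (1 − 0.246)^20
= 1 − 0.00353 = 0.99647

0.996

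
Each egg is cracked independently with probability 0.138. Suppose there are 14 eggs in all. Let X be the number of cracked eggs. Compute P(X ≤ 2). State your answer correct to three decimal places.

0.697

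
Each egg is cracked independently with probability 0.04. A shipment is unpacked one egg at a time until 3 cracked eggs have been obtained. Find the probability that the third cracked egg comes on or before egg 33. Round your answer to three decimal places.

0.144

Finishing within 33 eggs ⇔ at least 3 successes in the first 33. With X ~ Binomial(33, 0.04), P(Y ≤ 33) = 1 − P(X ≤ 2).
  k=0: C(33,0)·0.04^0·0.96^33 = 0.25999
  k=1: C(33,1)·0.04^1·0.96^32 = 0.35748
  k=2: C(33,2)·0.04^2·0.96^31 = 0.23832
1 − 0.85579 = 0.14421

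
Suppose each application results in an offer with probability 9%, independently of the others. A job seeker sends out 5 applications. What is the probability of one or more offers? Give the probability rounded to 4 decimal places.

P(at least one) = 1 − P(none) = 1 − (1 − 0.09)^5
= 1 − 0.624032 = 0.375968

0.3760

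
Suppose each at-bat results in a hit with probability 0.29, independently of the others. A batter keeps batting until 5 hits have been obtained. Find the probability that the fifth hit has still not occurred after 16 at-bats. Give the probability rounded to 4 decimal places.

0.4853

Needing more than 16 at-bats ⇔ fewer than 5 successes in the first 16. With X ~ Binomial(16, 0.29), P(Y > 16) = P(X ≤ 4).
  k=0: C(16,0)·0.29^0·0.71^16 = 0.004170
  k=1: C(16,1)·0.29^1·0.71^15 = 0.027252
  k=2: C(16,2)·0.29^2·0.71^14 = 0.083482
  k=3: C(16,3)·0.29^3·0.71^13 = 0.159126
  k=4: C(16,4)·0.29^4·0.71^12 = 0.211234
P(X ≤ 4) = 0.485264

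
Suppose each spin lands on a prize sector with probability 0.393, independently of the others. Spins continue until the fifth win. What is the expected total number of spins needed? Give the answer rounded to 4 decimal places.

Y = total spins until the fifth success; negative binomial with r=5, p=0.393.
E[Y] = r / p = 5 / 0.393 = 12.722646

12.7226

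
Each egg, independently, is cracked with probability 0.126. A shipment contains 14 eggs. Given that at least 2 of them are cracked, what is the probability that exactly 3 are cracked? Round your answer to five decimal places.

0.30541

X ~ Binomial(14, 0.126). Want P(X=3 | X≥2) = P(X=3) / P(X≥2).
P(X=3) = C(14,3)·0.126^3·0.874^11 = 0.1655155
P(X≥2) = 1 − 0.1517610 − 0.3063001 = 0.5419389
Ratio = 0.1655155 / 0.5419389 = 0.3054137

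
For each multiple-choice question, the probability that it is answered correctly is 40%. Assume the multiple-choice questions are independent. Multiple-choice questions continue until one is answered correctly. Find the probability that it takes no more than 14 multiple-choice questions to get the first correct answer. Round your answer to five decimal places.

Y = number of multiple-choice questions to the first success; geometric, p = 0.40.
P(Y ≤ 14) = 1 − (1−p)^14 = 1 − 0.0007836 = 0.9992164

0.99922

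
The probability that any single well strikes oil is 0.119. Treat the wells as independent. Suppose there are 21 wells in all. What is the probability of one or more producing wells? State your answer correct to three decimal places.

P(at least one) = 1 − P(none) = 1 − (1 − 0.119)^21
= 1 − 0.06990 = 0.93010

0.930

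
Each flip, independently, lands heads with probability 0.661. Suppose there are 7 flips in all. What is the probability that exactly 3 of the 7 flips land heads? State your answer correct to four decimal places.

X ~ Binomial(n=7, p=0.661).
P(X=3) = C(7,3) · p^3 · (1−p)^4
= 35 · 0.2888 · 0.013207 = 0.133497

0.1335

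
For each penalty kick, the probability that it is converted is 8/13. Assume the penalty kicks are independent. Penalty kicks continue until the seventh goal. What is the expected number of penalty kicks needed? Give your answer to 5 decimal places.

11.37500

Y = total penalty kicks until the seventh success; negative binomial with r=7, p=0.615385.
E[Y] = r / p = 7 / 0.615385 = 11.3750000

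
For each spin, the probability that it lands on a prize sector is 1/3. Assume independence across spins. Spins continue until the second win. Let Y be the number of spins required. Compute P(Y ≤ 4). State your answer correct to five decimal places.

0.40741

Finishing within 4 spins ⇔ at least 2 successes in the first 4. With X ~ Binomial(4, 0.333333), P(Y ≤ 4) = 1 − P(X ≤ 1).
  k=0: C(4,0)·0.333333^0·0.666667^4 = 0.1975309
  k=1: C(4,1)·0.333333^1·0.666667^3 = 0.3950617
1 − 0.5925926 = 0.4074074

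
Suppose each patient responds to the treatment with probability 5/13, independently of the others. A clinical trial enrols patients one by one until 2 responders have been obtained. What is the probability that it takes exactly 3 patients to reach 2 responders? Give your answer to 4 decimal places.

0.1821

Y = trial on which the second success occurs; negative binomial, r=2, p=0.384615.
P(Y=3) = C(2,1) · p^2 · (1−p)^1
= 2 · 0.14793 · 0.61538 = 0.182066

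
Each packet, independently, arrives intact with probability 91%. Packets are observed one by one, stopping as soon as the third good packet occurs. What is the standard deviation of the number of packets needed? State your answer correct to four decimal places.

Y = total packets until the third success; negative binomial with r=3, p=0.91.
SD(Y) = √[r(1−p)/p²] = √(0.326048) = 0.571006

0.5710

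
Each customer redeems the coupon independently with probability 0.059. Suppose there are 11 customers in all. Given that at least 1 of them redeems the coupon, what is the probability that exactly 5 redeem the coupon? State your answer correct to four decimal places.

X ~ Binomial(11, 0.059). Want P(X=5 | X≥1) = P(X=5) / P(X≥1).
P(X=5) = C(11,5)·0.059^5·0.941^6 = 0.000229
P(X≥1) = 1 − 0.512255 = 0.487745
Ratio = 0.000229 / 0.487745 = 0.000470

0.0005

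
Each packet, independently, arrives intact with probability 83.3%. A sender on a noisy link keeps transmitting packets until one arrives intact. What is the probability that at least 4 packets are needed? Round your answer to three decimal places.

Y = number of packets to the first success; geometric, p = 0.833.
P(Y > 3) = P(first 3 all fail) = (1−p)^3 = 0.00466

0.005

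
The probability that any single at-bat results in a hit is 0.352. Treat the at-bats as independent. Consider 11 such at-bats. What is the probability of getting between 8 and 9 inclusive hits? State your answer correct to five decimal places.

X ~ Binomial(11, 0.352); P(8 ≤ X ≤ 9) = Σ C(11,k) p^k (1−p)^(11−k) over k:
  k=8: C(11,8)·0.352^8·0.648^3 = 0.0105816
  k=9: C(11,9)·0.352^9·0.648^2 = 0.0019160
Total = 0.0124976

0.01250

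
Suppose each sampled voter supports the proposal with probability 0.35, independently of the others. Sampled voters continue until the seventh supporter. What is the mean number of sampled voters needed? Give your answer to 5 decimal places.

20.00000

Y = total sampled voters until the seventh success; negative binomial with r=7, p=0.35.
E[Y] = r / p = 7 / 0.35 = 20.0000000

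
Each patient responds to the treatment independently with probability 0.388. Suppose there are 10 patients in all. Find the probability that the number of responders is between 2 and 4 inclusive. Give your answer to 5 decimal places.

0.60877

X ~ Binomial(10, 0.388); P(2 ≤ X ≤ 4) = Σ C(10,k) p^k (1−p)^(10−k) over k:
  k=2: C(10,2)·0.388^2·0.612^8 = 0.1333176
  k=3: C(10,3)·0.388^3·0.612^7 = 0.2253909
  k=4: C(10,4)·0.388^4·0.612^6 = 0.2500660
Total = 0.6087745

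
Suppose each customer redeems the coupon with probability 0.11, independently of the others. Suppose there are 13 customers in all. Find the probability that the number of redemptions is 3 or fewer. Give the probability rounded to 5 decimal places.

0.95364

X ~ Binomial(13, 0.11); P(X ≤ 3) = Σ C(13,k) p^k (1−p)^(13−k) over k:
  k=0: C(13,0)·0.11^0·0.89^13 = 0.2198215
  k=1: C(13,1)·0.11^1·0.89^12 = 0.3531963
  k=2: C(13,2)·0.11^2·0.89^11 = 0.2619208
  k=3: C(13,3)·0.11^3·0.89^10 = 0.1186982
Total = 0.9536368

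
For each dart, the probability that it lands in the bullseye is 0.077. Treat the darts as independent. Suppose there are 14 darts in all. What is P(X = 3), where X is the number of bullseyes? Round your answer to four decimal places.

0.0688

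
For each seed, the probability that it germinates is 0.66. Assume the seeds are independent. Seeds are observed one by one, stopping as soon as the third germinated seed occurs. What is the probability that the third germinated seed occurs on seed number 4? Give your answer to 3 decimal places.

0.293

Y = trial on which the third success occurs; negative binomial, r=3, p=0.66.
P(Y=4) = C(3,2) · p^3 · (1−p)^1
= 3 · 0.2875 · 0.34 = 0.29325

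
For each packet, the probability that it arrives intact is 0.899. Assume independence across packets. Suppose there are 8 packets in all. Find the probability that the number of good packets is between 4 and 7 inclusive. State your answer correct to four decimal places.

X ~ Binomial(8, 0.899); P(4 ≤ X ≤ 7) = Σ C(8,k) p^k (1−p)^(8−k) over k:
  k=4: C(8,4)·0.899^4·0.101^4 = 0.004758
  k=5: C(8,5)·0.899^5·0.101^3 = 0.033881
  k=6: C(8,6)·0.899^6·0.101^2 = 0.150785
  k=7: C(8,7)·0.899^7·0.101^1 = 0.383468
Total = 0.572892

0.5729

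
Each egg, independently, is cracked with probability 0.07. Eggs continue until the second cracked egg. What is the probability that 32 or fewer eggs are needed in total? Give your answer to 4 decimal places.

0.6658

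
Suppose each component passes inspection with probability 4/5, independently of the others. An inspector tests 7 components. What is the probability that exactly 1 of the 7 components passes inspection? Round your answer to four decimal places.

0.0004

X ~ Binomial(n=7, p=0.80).
P(X=1) = C(7,1) · p^1 · (1−p)^6
= 7 · 0.8 · 6.4e-05 = 0.000358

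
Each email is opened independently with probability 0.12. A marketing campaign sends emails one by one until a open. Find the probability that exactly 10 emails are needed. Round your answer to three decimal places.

0.038

Geometric (trials to first success), p = 0.12.
P(Y = 10) = (1−p)^9 · p = 0.31648 · 0.12 = 0.03798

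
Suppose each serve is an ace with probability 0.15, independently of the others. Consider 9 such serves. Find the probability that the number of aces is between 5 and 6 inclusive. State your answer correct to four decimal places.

X ~ Binomial(9, 0.15); P(5 ≤ X ≤ 6) = Σ C(9,k) p^k (1−p)^(9−k) over k:
  k=5: C(9,5)·0.15^5·0.85^4 = 0.004995
  k=6: C(9,6)·0.15^6·0.85^3 = 0.000588
Total = 0.005582

0.0056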